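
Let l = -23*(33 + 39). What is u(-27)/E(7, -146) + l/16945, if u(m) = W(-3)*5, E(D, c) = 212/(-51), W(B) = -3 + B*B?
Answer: -13138461/1796170 ≈ -7.3147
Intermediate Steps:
W(B) = -3 + B²
E(D, c) = -212/51 (E(D, c) = 212*(-1/51) = -212/51)
u(m) = 30 (u(m) = (-3 + (-3)²)*5 = (-3 + 9)*5 = 6*5 = 30)
l = -1656 (l = -23*72 = -1656)
u(-27)/E(7, -146) + l/16945 = 30/(-212/51) - 1656/16945 = 30*(-51/212) - 1656*1/16945 = -765/106 - 1656/16945 = -13138461/1796170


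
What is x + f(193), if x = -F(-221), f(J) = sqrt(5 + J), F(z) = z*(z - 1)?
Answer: -49062 + 3*sqrt(22) ≈ -49048.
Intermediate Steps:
F(z) = z*(-1 + z)
x = -49062 (x = -(-221)*(-1 - 221) = -(-221)*(-222) = -1*49062 = -49062)
x + f(193) = -49062 + sqrt(5 + 193) = -49062 + sqrt(198) = -49062 + 3*sqrt(22)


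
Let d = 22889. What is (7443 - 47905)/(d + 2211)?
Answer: -20231/12550 ≈ -1.6120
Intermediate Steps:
(7443 - 47905)/(d + 2211) = (7443 - 47905)/(22889 + 2211) = -40462/25100 = -40462*1/25100 = -20231/12550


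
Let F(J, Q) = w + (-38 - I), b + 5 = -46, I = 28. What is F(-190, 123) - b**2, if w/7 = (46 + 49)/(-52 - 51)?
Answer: -275366/103 ≈ -2673.5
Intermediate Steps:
b = -51 (b = -5 - 46 = -51)
w = -665/103 (w = 7*((46 + 49)/(-52 - 51)) = 7*(95/(-103)) = 7*(95*(-1/103)) = 7*(-95/103) = -665/103 ≈ -6.4563)
F(J, Q) = -7463/103 (F(J, Q) = -665/103 + (-38 - 1*28) = -665/103 + (-38 - 28) = -665/103 - 66 = -7463/103)
F(-190, 123) - b**2 = -7463/103 - 1*(-51)**2 = -7463/103 - 1*2601 = -7463/103 - 2601 = -275366/103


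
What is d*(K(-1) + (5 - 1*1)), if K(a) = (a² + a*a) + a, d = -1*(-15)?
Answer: 75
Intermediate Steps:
d = 15
K(a) = a + 2*a² (K(a) = (a² + a²) + a = 2*a² + a = a + 2*a²)
d*(K(-1) + (5 - 1*1)) = 15*(-(1 + 2*(-1)) + (5 - 1*1)) = 15*(-(1 - 2) + (5 - 1)) = 15*(-1*(-1) + 4) = 15*(1 + 4) = 15*5 = 75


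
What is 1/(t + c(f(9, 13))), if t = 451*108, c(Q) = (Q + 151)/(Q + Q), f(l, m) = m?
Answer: 13/633286 ≈ 2.0528e-5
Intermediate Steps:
c(Q) = (151 + Q)/(2*Q) (c(Q) = (151 + Q)/((2*Q)) = (151 + Q)*(1/(2*Q)) = (151 + Q)/(2*Q))
t = 48708
1/(t + c(f(9, 13))) = 1/(48708 + (½)*(151 + 13)/13) = 1/(48708 + (½)*(1/13)*164) = 1/(48708 + 82/13) = 1/(633286/13) = 13/633286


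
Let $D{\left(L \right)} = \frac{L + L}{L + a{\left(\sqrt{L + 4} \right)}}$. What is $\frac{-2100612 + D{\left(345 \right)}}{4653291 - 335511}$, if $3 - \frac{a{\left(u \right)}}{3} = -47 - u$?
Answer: $- \frac{9409335027}{19340775880} - \frac{23 \sqrt{349}}{11604465528} \approx -0.4865$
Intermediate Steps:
$a{\left(u \right)} = 150 + 3 u$ ($a{\left(u \right)} = 9 - 3 \left(-47 - u\right) = 9 + \left(141 + 3 u\right) = 150 + 3 u$)
$D{\left(L \right)} = \frac{2 L}{150 + L + 3 \sqrt{4 + L}}$ ($D{\left(L \right)} = \frac{L + L}{L + \left(150 + 3 \sqrt{L + 4}\right)} = \frac{2 L}{L + \left(150 + 3 \sqrt{4 + L}\right)} = \frac{2 L}{150 + L + 3 \sqrt{4 + L}}$)
$\frac{-2100612 + D{\left(345 \right)}}{4653291 - 335511} = \frac{-2100612 + 2 \cdot 345 \frac{1}{150 + 345 + 3 \sqrt{4 + 345}}}{4653291 - 335511} = \frac{-2100612 + 2 \cdot 345 \frac{1}{150 + 345 + 3 \sqrt{349}}}{4317780} = \left(-2100612 + 2 \cdot 345 \frac{1}{495 + 3 \sqrt{349}}\right) \frac{1}{4317780} = \left(-2100612 + \frac{690}{495 + 3 \sqrt{349}}\right) \frac{1}{4317780} = - \frac{175051}{359815} + \frac{23}{143926 \left(495 + 3 \sqrt{349}\right)}$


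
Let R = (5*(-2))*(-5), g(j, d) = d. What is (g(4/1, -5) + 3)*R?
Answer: -100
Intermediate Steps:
R = 50 (R = -10*(-5) = 50)
(g(4/1, -5) + 3)*R = (-5 + 3)*50 = -2*50 = -100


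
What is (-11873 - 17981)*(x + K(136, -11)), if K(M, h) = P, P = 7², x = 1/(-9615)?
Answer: -14065234436/9615 ≈ -1.4628e+6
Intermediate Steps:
x = -1/9615 ≈ -0.00010400
P = 49
K(M, h) = 49
(-11873 - 17981)*(x + K(136, -11)) = (-11873 - 17981)*(-1/9615 + 49) = -29854*471134/9615 = -14065234436/9615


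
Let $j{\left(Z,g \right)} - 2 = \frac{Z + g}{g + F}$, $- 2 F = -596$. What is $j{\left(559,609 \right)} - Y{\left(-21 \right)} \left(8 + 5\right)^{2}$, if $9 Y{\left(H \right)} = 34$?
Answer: $- \frac{5184784}{8163} \approx -635.16$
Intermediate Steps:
$F = 298$ ($F = \left(- \frac{1}{2}\right) \left(-596\right) = 298$)
$Y{\left(H \right)} = \frac{34}{9}$ ($Y{\left(H \right)} = \frac{1}{9} \cdot 34 = \frac{34}{9}$)
$j{\left(Z,g \right)} = 2 + \frac{Z + g}{298 + g}$ ($j{\left(Z,g \right)} = 2 + \frac{Z + g}{g + 298} = 2 + \frac{Z + g}{298 + g}$)
$j{\left(559,609 \right)} - Y{\left(-21 \right)} \left(8 + 5\right)^{2} = \frac{596 + 559 + 3 \cdot 609}{298 + 609} - \frac{34 \left(8 + 5\right)^{2}}{9} = \frac{596 + 559 + 1827}{907} - \frac{34 \cdot 13^{2}}{9} = \frac{1}{907} \cdot 2982 - \frac{34}{9} \cdot 169 = \frac{2982}{907} - \frac{5746}{9} = - \frac{5184784}{8163}$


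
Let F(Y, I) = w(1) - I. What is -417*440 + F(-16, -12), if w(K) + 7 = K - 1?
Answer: -183475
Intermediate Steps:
w(K) = -8 + K (w(K) = -7 + (K - 1) = -7 + (-1 + K) = -8 + K)
F(Y, I) = -7 - I (F(Y, I) = (-8 + 1) - I = -7 - I)
-417*440 + F(-16, -12) = -417*440 + (-7 - 1*(-12)) = -183480 + (-7 + 12) = -183480 + 5 = -183475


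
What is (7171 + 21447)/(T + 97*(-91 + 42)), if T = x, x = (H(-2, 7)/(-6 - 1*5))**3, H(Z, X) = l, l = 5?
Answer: -19045279/3163184 ≈ -6.0209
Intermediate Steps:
H(Z, X) = 5
x = -125/1331 (x = (5/(-6 - 1*5))**3 = (5/(-6 - 5))**3 = (5/(-11))**3 = (5*(-1/11))**3 = (-5/11)**3 = -125/1331 ≈ -0.093914)
T = -125/1331 ≈ -0.093914
(7171 + 21447)/(T + 97*(-91 + 42)) = (7171 + 21447)/(-125/1331 + 97*(-91 + 42)) = 28618/(-125/1331 + 97*(-49)) = 28618/(-125/1331 - 4753) = 28618/(-6326368/1331) = 28618*(-1331/6326368) = -19045279/3163184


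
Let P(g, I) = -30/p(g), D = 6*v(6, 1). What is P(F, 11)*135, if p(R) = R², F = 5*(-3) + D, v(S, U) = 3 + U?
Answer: -50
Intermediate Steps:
D = 24 (D = 6*(3 + 1) = 6*4 = 24)
F = 9 (F = 5*(-3) + 24 = -15 + 24 = 9)
P(g, I) = -30/g²
P(F, 11)*135 = -30/9²*135 = -30*1/81*135 = -10/27*135 = -50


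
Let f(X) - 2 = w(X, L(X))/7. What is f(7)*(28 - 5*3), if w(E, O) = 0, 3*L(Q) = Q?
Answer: 26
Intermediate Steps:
L(Q) = Q/3
f(X) = 2 (f(X) = 2 + 0/7 = 2 + 0*(1/7) = 2 + 0 = 2)
f(7)*(28 - 5*3) = 2*(28 - 5*3) = 2*(28 - 15) = 2*13 = 26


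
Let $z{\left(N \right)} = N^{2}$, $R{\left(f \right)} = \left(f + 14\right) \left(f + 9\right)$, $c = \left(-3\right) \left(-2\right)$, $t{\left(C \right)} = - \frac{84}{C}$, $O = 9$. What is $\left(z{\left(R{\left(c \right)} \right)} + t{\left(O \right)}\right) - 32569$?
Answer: $\frac{172265}{3} \approx 57422.0$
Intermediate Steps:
$c = 6$
$R{\left(f \right)} = \left(9 + f\right) \left(14 + f\right)$ ($R{\left(f \right)} = \left(14 + f\right) \left(9 + f\right) = \left(9 + f\right) \left(14 + f\right)$)
$\left(z{\left(R{\left(c \right)} \right)} + t{\left(O \right)}\right) - 32569 = \left(\left(126 + 6^{2} + 23 \cdot 6\right)^{2} - \frac{84}{9}\right) - 32569 = \left(\left(126 + 36 + 138\right)^{2} - \frac{28}{3}\right) - 32569 = \left(300^{2} - \frac{28}{3}\right) - 32569 = \left(90000 - \frac{28}{3}\right) - 32569 = \frac{269972}{3} - 32569 = \frac{172265}{3}$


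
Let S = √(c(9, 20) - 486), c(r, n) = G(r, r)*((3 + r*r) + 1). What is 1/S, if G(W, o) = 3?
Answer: -I*√231/231 ≈ -0.065795*I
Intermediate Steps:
c(r, n) = 12 + 3*r² (c(r, n) = 3*((3 + r*r) + 1) = 3*((3 + r²) + 1) = 3*(4 + r²) = 12 + 3*r²)
S = I*√231 (S = √((12 + 3*9²) - 486) = √((12 + 3*81) - 486) = √((12 + 243) - 486) = √(255 - 486) = √(-231) = I*√231 ≈ 15.199*I)
1/S = 1/(I*√231) = -I*√231/231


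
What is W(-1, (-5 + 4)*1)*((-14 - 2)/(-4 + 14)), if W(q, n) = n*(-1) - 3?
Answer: 16/5 ≈ 3.2000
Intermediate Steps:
W(q, n) = -3 - n (W(q, n) = -n - 3 = -3 - n)
W(-1, (-5 + 4)*1)*((-14 - 2)/(-4 + 14)) = (-3 - (-5 + 4))*((-14 - 2)/(-4 + 14)) = (-3 - (-1))*(-16/10) = (-3 - 1*(-1))*(-16*1/10) = (-3 + 1)*(-8/5) = -2*(-8/5) = 16/5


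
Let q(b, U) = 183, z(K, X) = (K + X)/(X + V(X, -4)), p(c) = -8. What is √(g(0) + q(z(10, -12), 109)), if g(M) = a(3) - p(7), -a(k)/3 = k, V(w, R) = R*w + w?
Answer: √182 ≈ 13.491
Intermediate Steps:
V(w, R) = w + R*w
a(k) = -3*k
z(K, X) = -(K + X)/(2*X) (z(K, X) = (K + X)/(X + X*(1 - 4)) = (K + X)/(X + X*(-3)) = (K + X)/(X - 3*X) = (K + X)/((-2*X)) = (K + X)*(-1/(2*X)) = -(K + X)/(2*X))
g(M) = -1 (g(M) = -3*3 - 1*(-8) = -9 + 8 = -1)
√(g(0) + q(z(10, -12), 109)) = √(-1 + 183) = √182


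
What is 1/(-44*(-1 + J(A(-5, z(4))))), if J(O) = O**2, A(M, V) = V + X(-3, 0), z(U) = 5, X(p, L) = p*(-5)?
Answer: -1/17556 ≈ -5.6961e-5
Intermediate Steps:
X(p, L) = -5*p
A(M, V) = 15 + V (A(M, V) = V - 5*(-3) = V + 15 = 15 + V)
1/(-44*(-1 + J(A(-5, z(4))))) = 1/(-44*(-1 + (15 + 5)**2)) = 1/(-44*(-1 + 20**2)) = 1/(-44*(-1 + 400)) = 1/(-44*399) = 1/(-17556) = -1/17556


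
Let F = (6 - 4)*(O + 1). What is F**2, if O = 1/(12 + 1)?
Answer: 784/169 ≈ 4.6391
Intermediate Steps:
O = 1/13 ≈ 0.076923
F = 28/13 (F = (6 - 4)*(1/13 + 1) = 2*(14/13) = 28/13 ≈ 2.1538)
F**2 = (28/13)**2 = 784/169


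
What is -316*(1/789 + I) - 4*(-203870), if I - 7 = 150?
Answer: 604269536/789 ≈ 7.6587e+5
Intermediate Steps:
I = 157 (I = 7 + 150 = 157)
-316*(1/789 + I) - 4*(-203870) = -316*(1/789 + 157) - 4*(-203870) = -316*(1/789 + 157) + 815480 = -316*123874/789 + 815480 = -39144184/789 + 815480 = 604269536/789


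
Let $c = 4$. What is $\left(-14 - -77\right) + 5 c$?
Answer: $83$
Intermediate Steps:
$\left(-14 - -77\right) + 5 c = \left(-14 - -77\right) + 5 \cdot 4 = \left(-14 + 77\right) + 20 = 63 + 20 = 83$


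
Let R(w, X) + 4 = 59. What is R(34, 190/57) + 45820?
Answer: 45875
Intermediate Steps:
R(w, X) = 55 (R(w, X) = -4 + 59 = 55)
R(34, 190/57) + 45820 = 55 + 45820 = 45875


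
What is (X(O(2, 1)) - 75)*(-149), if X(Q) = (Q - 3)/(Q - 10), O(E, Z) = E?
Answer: 89251/8 ≈ 11156.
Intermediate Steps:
X(Q) = (-3 + Q)/(-10 + Q)
(X(O(2, 1)) - 75)*(-149) = ((-3 + 2)/(-10 + 2) - 75)*(-149) = (-1/(-8) - 75)*(-149) = (-⅛*(-1) - 75)*(-149) = (⅛ - 75)*(-149) = -599/8*(-149) = 89251/8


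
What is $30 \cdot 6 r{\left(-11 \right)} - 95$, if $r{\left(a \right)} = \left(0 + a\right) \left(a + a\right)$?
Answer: $43465$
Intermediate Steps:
$r{\left(a \right)} = 2 a^{2}$ ($r{\left(a \right)} = a 2 a = 2 a^{2}$)
$30 \cdot 6 r{\left(-11 \right)} - 95 = 30 \cdot 6 \cdot 2 \left(-11\right)^{2} - 95 = 180 \cdot 2 \cdot 121 - 95 = 180 \cdot 242 - 95 = 43560 - 95 = 43465$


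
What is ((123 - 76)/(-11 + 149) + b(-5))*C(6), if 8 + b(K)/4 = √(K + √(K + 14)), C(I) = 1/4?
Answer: -4369/552 + I*√2 ≈ -7.9149 + 1.4142*I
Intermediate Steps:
C(I) = ¼
b(K) = -32 + 4*√(K + √(14 + K)) (b(K) = -32 + 4*√(K + √(K + 14)) = -32 + 4*√(K + √(14 + K)))
((123 - 76)/(-11 + 149) + b(-5))*C(6) = ((123 - 76)/(-11 + 149) + (-32 + 4*√(-5 + √(14 - 5))))*(¼) = (47/138 + (-32 + 4*√(-5 + √9)))*(¼) = (47*(1/138) + (-32 + 4*√(-5 + 3)))*(¼) = (47/138 + (-32 + 4*√(-2)))*(¼) = (47/138 + (-32 + 4*(I*√2)))*(¼) = (47/138 + (-32 + 4*I*√2))*(¼) = (-4369/138 + 4*I*√2)*(¼) = -4369/552 + I*√2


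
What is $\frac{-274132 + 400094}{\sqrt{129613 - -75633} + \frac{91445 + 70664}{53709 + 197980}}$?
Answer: $- \frac{5139382124746162}{13001764477246485} + \frac{7979359243442602 \sqrt{205246}}{13001764477246485} \approx 277.64$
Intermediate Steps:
$\frac{-274132 + 400094}{\sqrt{129613 - -75633} + \frac{91445 + 70664}{53709 + 197980}} = \frac{125962}{\sqrt{129613 + \left(-23976 + 99609\right)} + \frac{162109}{251689}} = \frac{125962}{\sqrt{129613 + 75633} + 162109 \cdot \frac{1}{251689}} = \frac{125962}{\sqrt{205246} + \frac{162109}{251689}} = \frac{125962}{\frac{162109}{251689} + \sqrt{205246}}$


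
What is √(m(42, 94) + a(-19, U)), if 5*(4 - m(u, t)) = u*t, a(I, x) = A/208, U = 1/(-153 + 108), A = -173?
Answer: I*√53162785/260 ≈ 28.043*I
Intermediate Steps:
U = -1/45 (U = 1/(-45) = -1/45 ≈ -0.022222)
a(I, x) = -173/208
m(u, t) = 4 - t*u/5 (m(u, t) = 4 - u*t/5 = 4 - t*u/5)
√(m(42, 94) + a(-19, U)) = √((4 - ⅕*94*42) - 173/208) = √((4 - 3948/5) - 173/208) = √(-3928/5 - 173/208) = √(-817889/1040) = I*√53162785/260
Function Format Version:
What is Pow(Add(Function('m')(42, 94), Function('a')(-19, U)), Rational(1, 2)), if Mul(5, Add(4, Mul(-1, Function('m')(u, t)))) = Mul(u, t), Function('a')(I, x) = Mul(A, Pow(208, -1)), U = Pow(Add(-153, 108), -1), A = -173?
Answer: Mul(Rational(1, 260), I, Pow(53162785, Rational(1, 2))) ≈ Mul(28.043, I)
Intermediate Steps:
U = Rational(-1, 45) (U = Pow(-45, -1) = Rational(-1, 45) ≈ -0.022222)
Function('a')(I, x) = Rational(-173, 208) (Function('a')(I, x) = Mul(-173, Pow(208, -1)) = Mul(-173, Rational(1, 208)) = Rational(-173, 208))
Function('m')(u, t) = Add(4, Mul(Rational(-1, 5), t, u)) (Function('m')(u, t) = Add(4, Mul(Rational(-1, 5), Mul(u, t))) = Add(4, Mul(Rational(-1, 5), Mul(t, u))) = Add(4, Mul(Rational(-1, 5), t, u)))
Pow(Add(Function('m')(42, 94), Function('a')(-19, U)), Rational(1, 2)) = Pow(Add(Add(4, Mul(Rational(-1, 5), 94, 42)), Rational(-173, 208)), Rational(1, 2)) = Pow(Add(Add(4, Rational(-3948, 5)), Rational(-173, 208)), Rational(1, 2)) = Pow(Add(Rational(-3928, 5), Rational(-173, 208)), Rational(1, 2)) = Pow(Rational(-817889, 1040), Rational(1, 2)) = Mul(Rational(1, 260), I, Pow(53162785, Rational(1, 2)))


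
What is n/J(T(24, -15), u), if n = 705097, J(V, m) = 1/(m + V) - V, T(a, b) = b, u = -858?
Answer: 615549681/13094 ≈ 47010.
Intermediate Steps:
J(V, m) = 1/(V + m) - V
n/J(T(24, -15), u) = 705097/(((1 - 1*(-15)² - 1*(-15)*(-858))/(-15 - 858))) = 705097/(((1 - 1*225 - 12870)/(-873))) = 705097/((-(1 - 225 - 12870)/873)) = 705097/((-1/873*(-13094))) = 705097/(13094/873) = 705097*(873/13094) = 615549681/13094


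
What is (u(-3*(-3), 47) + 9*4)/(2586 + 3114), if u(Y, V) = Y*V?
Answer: 153/1900 ≈ 0.080526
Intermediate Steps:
u(Y, V) = V*Y
(u(-3*(-3), 47) + 9*4)/(2586 + 3114) = (47*(-3*(-3)) + 9*4)/(2586 + 3114) = (47*9 + 36)/5700 = (423 + 36)*(1/5700) = 459*(1/5700) = 153/1900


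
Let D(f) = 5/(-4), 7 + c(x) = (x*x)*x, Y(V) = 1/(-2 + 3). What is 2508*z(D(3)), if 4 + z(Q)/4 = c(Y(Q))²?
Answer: 321024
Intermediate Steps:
Y(V) = 1 (Y(V) = 1/1 = 1)
c(x) = -7 + x³ (c(x) = -7 + (x*x)*x = -7 + x²*x = -7 + x³)
D(f) = -5/4 (D(f) = 5*(-¼) = -5/4)
z(Q) = 128 (z(Q) = -16 + 4*(-7 + 1³)² = -16 + 4*(-7 + 1)² = -16 + 4*(-6)² = -16 + 4*36 = -16 + 144 = 128)
2508*z(D(3)) = 2508*128 = 321024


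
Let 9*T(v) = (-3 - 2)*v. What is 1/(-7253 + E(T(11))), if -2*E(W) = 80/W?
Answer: -11/79711 ≈ -0.00013800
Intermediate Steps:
T(v) = -5*v/9 (T(v) = ((-3 - 2)*v)/9 = (-5*v)/9 = -5*v/9)
E(W) = -40/W
1/(-7253 + E(T(11))) = 1/(-7253 - 40/((-5/9*11))) = 1/(-7253 - 40/(-55/9)) = 1/(-7253 - 40*(-9/55)) = 1/(-7253 + 72/11) = 1/(-79711/11) = -11/79711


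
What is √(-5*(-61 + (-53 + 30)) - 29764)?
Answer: 4*I*√1834 ≈ 171.3*I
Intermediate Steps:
√(-5*(-61 + (-53 + 30)) - 29764) = √(-5*(-61 - 23) - 29764) = √(-5*(-84) - 29764) = √(420 - 29764) = √(-29344) = 4*I*√1834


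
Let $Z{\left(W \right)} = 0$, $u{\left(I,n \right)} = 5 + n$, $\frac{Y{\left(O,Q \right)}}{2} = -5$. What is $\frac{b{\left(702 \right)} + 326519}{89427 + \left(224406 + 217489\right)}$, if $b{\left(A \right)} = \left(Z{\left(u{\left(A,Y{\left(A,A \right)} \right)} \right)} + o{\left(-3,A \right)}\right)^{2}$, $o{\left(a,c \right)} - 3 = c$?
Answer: $\frac{411772}{265661} \approx 1.55$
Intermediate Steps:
$Y{\left(O,Q \right)} = -10$ ($Y{\left(O,Q \right)} = 2 \left(-5\right) = -10$)
$o{\left(a,c \right)} = 3 + c$
$b{\left(A \right)} = \left(3 + A\right)^{2}$ ($b{\left(A \right)} = \left(0 + \left(3 + A\right)\right)^{2} = \left(3 + A\right)^{2}$)
$\frac{b{\left(702 \right)} + 326519}{89427 + \left(224406 + 217489\right)} = \frac{\left(3 + 702\right)^{2} + 326519}{89427 + \left(224406 + 217489\right)} = \frac{705^{2} + 326519}{89427 + 441895} = \frac{497025 + 326519}{531322} = 823544 \cdot \frac{1}{531322} = \frac{411772}{265661}$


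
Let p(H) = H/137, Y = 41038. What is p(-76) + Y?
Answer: 5622130/137 ≈ 41037.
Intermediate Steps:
p(H) = H/137 (p(H) = H*(1/137) = H/137)
p(-76) + Y = (1/137)*(-76) + 41038 = -76/137 + 41038 = 5622130/137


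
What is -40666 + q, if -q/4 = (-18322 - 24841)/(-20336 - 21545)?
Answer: -1703305398/41881 ≈ -40670.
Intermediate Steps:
q = -172652/41881 (q = -4*(-18322 - 24841)/(-20336 - 21545) = -(-172652)/(-41881) = -(-172652)*(-1)/41881 = -4*43163/41881 = -172652/41881 ≈ -4.1224)
-40666 + q = -40666 - 172652/41881 = -1703305398/41881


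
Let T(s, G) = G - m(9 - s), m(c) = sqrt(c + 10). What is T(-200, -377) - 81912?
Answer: -82289 - sqrt(219) ≈ -82304.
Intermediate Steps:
m(c) = sqrt(10 + c)
T(s, G) = G - sqrt(19 - s) (T(s, G) = G - sqrt(10 + (9 - s)) = G - sqrt(19 - s))
T(-200, -377) - 81912 = (-377 - sqrt(19 - 1*(-200))) - 81912 = (-377 - sqrt(19 + 200)) - 81912 = (-377 - sqrt(219)) - 81912 = -82289 - sqrt(219)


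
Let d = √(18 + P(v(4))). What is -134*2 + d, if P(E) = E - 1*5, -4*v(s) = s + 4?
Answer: -268 + √11 ≈ -264.68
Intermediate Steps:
v(s) = -1 - s/4 (v(s) = -(s + 4)/4 = -(4 + s)/4 = -1 - s/4)
P(E) = -5 + E (P(E) = E - 5 = -5 + E)
d = √11 (d = √(18 + (-5 + (-1 - ¼*4))) = √(18 + (-5 + (-1 - 1))) = √(18 + (-5 - 2)) = √(18 - 7) = √11 ≈ 3.3166)
-134*2 + d = -134*2 + √11 = -268 + √11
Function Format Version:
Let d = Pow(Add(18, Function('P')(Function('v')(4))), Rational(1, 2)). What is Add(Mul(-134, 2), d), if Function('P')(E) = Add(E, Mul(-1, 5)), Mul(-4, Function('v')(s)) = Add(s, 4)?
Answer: Add(-268, Pow(11, Rational(1, 2))) ≈ -264.68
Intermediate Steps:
Function('v')(s) = Add(-1, Mul(Rational(-1, 4), s)) (Function('v')(s) = Mul(Rational(-1, 4), Add(s, 4)) = Mul(Rational(-1, 4), Add(4, s)) = Add(-1, Mul(Rational(-1, 4), s)))
Function('P')(E) = Add(-5, E) (Function('P')(E) = Add(E, -5) = Add(-5, E))
d = Pow(11, Rational(1, 2)) (d = Pow(Add(18, Add(-5, Add(-1, Mul(Rational(-1, 4), 4)))), Rational(1, 2)) = Pow(Add(18, Add(-5, Add(-1, -1))), Rational(1, 2)) = Pow(Add(18, Add(-5, -2)), Rational(1, 2)) = Pow(Add(18, -7), Rational(1, 2)) = Pow(11, Rational(1, 2)) ≈ 3.3166)
Add(Mul(-134, 2), d) = Add(Mul(-134, 2), Pow(11, Rational(1, 2))) = Add(-268, Pow(11, Rational(1, 2)))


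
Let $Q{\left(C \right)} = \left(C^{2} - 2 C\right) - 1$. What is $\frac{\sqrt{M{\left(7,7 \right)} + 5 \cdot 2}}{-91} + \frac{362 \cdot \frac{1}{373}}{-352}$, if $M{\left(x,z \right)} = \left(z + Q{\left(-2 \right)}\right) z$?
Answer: $- \frac{181}{65648} - \frac{6 \sqrt{3}}{91} \approx -0.11696$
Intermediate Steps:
$Q{\left(C \right)} = -1 + C^{2} - 2 C$
$M{\left(x,z \right)} = z \left(7 + z\right)$ ($M{\left(x,z \right)} = \left(z - \left(-3 - 4\right)\right) z = \left(z + \left(-1 + 4 + 4\right)\right) z = \left(z + 7\right) z = \left(7 + z\right) z = z \left(7 + z\right)$)
$\frac{\sqrt{M{\left(7,7 \right)} + 5 \cdot 2}}{-91} + \frac{362 \cdot \frac{1}{373}}{-352} = \frac{\sqrt{7 \left(7 + 7\right) + 5 \cdot 2}}{-91} + \frac{362 \cdot \frac{1}{373}}{-352} = \sqrt{7 \cdot 14 + 10} \left(- \frac{1}{91}\right) + 362 \cdot \frac{1}{373} \left(- \frac{1}{352}\right) = \sqrt{98 + 10} \left(- \frac{1}{91}\right) + \frac{362}{373} \left(- \frac{1}{352}\right) = \sqrt{108} \left(- \frac{1}{91}\right) - \frac{181}{65648} = 6 \sqrt{3} \left(- \frac{1}{91}\right) - \frac{181}{65648} = - \frac{6 \sqrt{3}}{91} - \frac{181}{65648} = - \frac{181}{65648} - \frac{6 \sqrt{3}}{91}$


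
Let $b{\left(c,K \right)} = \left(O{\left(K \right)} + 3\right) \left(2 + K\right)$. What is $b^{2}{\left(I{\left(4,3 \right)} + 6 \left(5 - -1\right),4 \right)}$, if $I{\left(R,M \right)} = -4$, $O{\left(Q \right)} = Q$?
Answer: $1764$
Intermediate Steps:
$b{\left(c,K \right)} = \left(2 + K\right) \left(3 + K\right)$ ($b{\left(c,K \right)} = \left(K + 3\right) \left(2 + K\right) = \left(3 + K\right) \left(2 + K\right) = \left(2 + K\right) \left(3 + K\right)$)
$b^{2}{\left(I{\left(4,3 \right)} + 6 \left(5 - -1\right),4 \right)} = \left(6 + 4^{2} + 5 \cdot 4\right)^{2} = \left(6 + 16 + 20\right)^{2} = 42^{2} = 1764$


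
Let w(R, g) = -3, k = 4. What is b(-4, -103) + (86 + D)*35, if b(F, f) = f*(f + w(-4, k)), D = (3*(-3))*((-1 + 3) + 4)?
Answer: 12038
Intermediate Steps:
D = -54 (D = -9*(2 + 4) = -9*6 = -54)
b(F, f) = f*(-3 + f) (b(F, f) = f*(f - 3) = f*(-3 + f))
b(-4, -103) + (86 + D)*35 = -103*(-3 - 103) + (86 - 54)*35 = -103*(-106) + 32*35 = 10918 + 1120 = 12038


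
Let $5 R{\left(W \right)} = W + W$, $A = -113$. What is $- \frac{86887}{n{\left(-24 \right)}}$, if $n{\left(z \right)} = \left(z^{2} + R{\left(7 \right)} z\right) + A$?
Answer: $- \frac{434435}{1979} \approx -219.52$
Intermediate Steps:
$R{\left(W \right)} = \frac{2 W}{5}$ ($R{\left(W \right)} = \frac{W + W}{5} = \frac{2 W}{5}$)
$n{\left(z \right)} = -113 + z^{2} + \frac{14 z}{5}$ ($n{\left(z \right)} = \left(z^{2} + \frac{2}{5} \cdot 7 z\right) - 113 = \left(z^{2} + \frac{14 z}{5}\right) - 113 = -113 + z^{2} + \frac{14 z}{5}$)
$- \frac{86887}{n{\left(-24 \right)}} = - \frac{86887}{-113 + \left(-24\right)^{2} + \frac{14}{5} \left(-24\right)} = - \frac{86887}{-113 + 576 - \frac{336}{5}} = - \frac{86887}{\frac{1979}{5}} = \left(-86887\right) \frac{5}{1979} = - \frac{434435}{1979}$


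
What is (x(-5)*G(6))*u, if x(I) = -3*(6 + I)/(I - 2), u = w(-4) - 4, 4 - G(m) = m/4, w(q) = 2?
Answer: -15/7 ≈ -2.1429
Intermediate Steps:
G(m) = 4 - m/4
u = -2 (u = 2 - 4 = -2)
x(I) = -3*(6 + I)/(-2 + I)
(x(-5)*G(6))*u = ((3*(-6 - 1*(-5))/(-2 - 5))*(4 - ¼*6))*(-2) = ((3*(-6 + 5)/(-7))*(4 - 3/2))*(-2) = ((3*(-⅐)*(-1))*(5/2))*(-2) = ((3/7)*(5/2))*(-2) = (15/14)*(-2) = -15/7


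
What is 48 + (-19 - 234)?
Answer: -205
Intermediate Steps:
48 + (-19 - 234) = 48 - 253 = -205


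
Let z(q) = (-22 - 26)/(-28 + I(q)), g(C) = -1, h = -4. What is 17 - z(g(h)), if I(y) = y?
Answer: 445/29 ≈ 15.345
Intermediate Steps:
z(q) = -48/(-28 + q) (z(q) = (-22 - 26)/(-28 + q) = -48/(-28 + q))
17 - z(g(h)) = 17 - (-48)/(-28 - 1) = 17 - (-48)/(-29) = 17 - (-48)*(-1)/29 = 17 - 1*48/29 = 17 - 48/29 = 445/29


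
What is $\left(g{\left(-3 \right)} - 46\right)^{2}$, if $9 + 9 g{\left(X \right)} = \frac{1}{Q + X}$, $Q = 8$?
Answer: $\frac{4468996}{2025} \approx 2206.9$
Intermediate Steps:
$g{\left(X \right)} = -1 + \frac{1}{9 \left(8 + X\right)}$
$\left(g{\left(-3 \right)} - 46\right)^{2} = \left(\frac{- \frac{71}{9} - -3}{8 - 3} - 46\right)^{2} = \left(\frac{- \frac{71}{9} + 3}{5} - 46\right)^{2} = \left(\frac{1}{5} \left(- \frac{44}{9}\right) - 46\right)^{2} = \left(- \frac{44}{45} - 46\right)^{2} = \left(- \frac{2114}{45}\right)^{2} = \frac{4468996}{2025}$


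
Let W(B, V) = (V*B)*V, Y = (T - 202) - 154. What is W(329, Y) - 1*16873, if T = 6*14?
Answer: 24323863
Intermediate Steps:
T = 84
Y = -272 (Y = (84 - 202) - 154 = -118 - 154 = -272)
W(B, V) = B*V**2 (W(B, V) = (B*V)*V = B*V**2)
W(329, Y) - 1*16873 = 329*(-272)**2 - 1*16873 = 329*73984 - 16873 = 24340736 - 16873 = 24323863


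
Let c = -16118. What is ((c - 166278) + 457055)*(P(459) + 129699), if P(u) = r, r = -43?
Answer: 35611187304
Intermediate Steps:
P(u) = -43
((c - 166278) + 457055)*(P(459) + 129699) = ((-16118 - 166278) + 457055)*(-43 + 129699) = (-182396 + 457055)*129656 = 274659*129656 = 35611187304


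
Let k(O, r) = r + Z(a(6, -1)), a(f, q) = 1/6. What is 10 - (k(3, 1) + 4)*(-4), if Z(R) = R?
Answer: 92/3 ≈ 30.667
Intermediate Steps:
a(f, q) = ⅙
k(O, r) = ⅙ + r (k(O, r) = r + ⅙ = ⅙ + r)
10 - (k(3, 1) + 4)*(-4) = 10 - ((⅙ + 1) + 4)*(-4) = 10 - (7/6 + 4)*(-4) = 10 - 31*(-4)/6 = 10 - 1*(-62/3) = 10 + 62/3 = 92/3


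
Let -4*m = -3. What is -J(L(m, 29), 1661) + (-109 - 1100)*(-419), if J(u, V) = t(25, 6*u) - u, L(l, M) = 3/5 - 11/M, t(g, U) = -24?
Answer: 73456307/145 ≈ 5.0660e+5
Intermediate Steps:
m = ¾ (m = -¼*(-3) = ¾ ≈ 0.75000)
L(l, M) = ⅗ - 11/M (L(l, M) = 3*(⅕) - 11/M = ⅗ - 11/M)
J(u, V) = -24 - u
-J(L(m, 29), 1661) + (-109 - 1100)*(-419) = -(-24 - (⅗ - 11/29)) + (-109 - 1100)*(-419) = -(-24 - (⅗ - 11*1/29)) - 1209*(-419) = -(-24 - (⅗ - 11/29)) + 506571 = -(-24 - 1*32/145) + 506571 = -(-24 - 32/145) + 506571 = -1*(-3512/145) + 506571 = 3512/145 + 506571 = 73456307/145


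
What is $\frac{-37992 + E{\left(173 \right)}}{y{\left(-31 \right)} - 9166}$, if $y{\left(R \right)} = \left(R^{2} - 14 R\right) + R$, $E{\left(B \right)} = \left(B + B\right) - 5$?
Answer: $\frac{37651}{7802} \approx 4.8258$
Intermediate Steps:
$E{\left(B \right)} = -5 + 2 B$ ($E{\left(B \right)} = 2 B - 5 = -5 + 2 B$)
$y{\left(R \right)} = R^{2} - 13 R$
$\frac{-37992 + E{\left(173 \right)}}{y{\left(-31 \right)} - 9166} = \frac{-37992 + \left(-5 + 2 \cdot 173\right)}{- 31 \left(-13 - 31\right) - 9166} = \frac{-37992 + \left(-5 + 346\right)}{\left(-31\right) \left(-44\right) - 9166} = \frac{-37992 + 341}{1364 - 9166} = - \frac{37651}{-7802} = \left(-37651\right) \left(- \frac{1}{7802}\right) = \frac{37651}{7802}$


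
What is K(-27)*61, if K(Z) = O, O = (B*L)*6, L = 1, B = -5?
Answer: -1830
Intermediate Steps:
O = -30 (O = -5*1*6 = -5*6 = -30)
K(Z) = -30
K(-27)*61 = -30*61 = -1830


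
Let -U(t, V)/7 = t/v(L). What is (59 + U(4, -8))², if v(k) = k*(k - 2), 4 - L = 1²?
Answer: 22201/9 ≈ 2466.8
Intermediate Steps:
L = 3 (L = 4 - 1*1² = 4 - 1*1 = 4 - 1 = 3)
v(k) = k*(-2 + k)
U(t, V) = -7*t/3 (U(t, V) = -7*t/(3*(-2 + 3)) = -7*t/(3*1) = -7*t/3)
(59 + U(4, -8))² = (59 - 7/3*4)² = (59 - 28/3)² = (149/3)² = 22201/9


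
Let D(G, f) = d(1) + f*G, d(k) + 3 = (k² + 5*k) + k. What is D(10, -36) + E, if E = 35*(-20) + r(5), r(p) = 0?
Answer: -1056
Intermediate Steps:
d(k) = -3 + k² + 6*k (d(k) = -3 + ((k² + 5*k) + k) = -3 + (k² + 6*k) = -3 + k² + 6*k)
D(G, f) = 4 + G*f (D(G, f) = (-3 + 1² + 6*1) + f*G = (-3 + 1 + 6) + G*f = 4 + G*f)
E = -700 (E = 35*(-20) + 0 = -700 + 0 = -700)
D(10, -36) + E = (4 + 10*(-36)) - 700 = (4 - 360) - 700 = -356 - 700 = -1056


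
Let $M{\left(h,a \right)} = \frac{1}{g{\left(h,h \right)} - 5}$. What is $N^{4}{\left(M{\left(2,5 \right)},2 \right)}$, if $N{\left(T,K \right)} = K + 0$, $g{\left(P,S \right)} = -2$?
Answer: $16$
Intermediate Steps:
$M{\left(h,a \right)} = - \frac{1}{7}$ ($M{\left(h,a \right)} = \frac{1}{-2 - 5} = \frac{1}{-7} = - \frac{1}{7}$)
$N{\left(T,K \right)} = K$
$N^{4}{\left(M{\left(2,5 \right)},2 \right)} = 2^{4} = 16$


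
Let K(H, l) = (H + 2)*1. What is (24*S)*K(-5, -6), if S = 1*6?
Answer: -432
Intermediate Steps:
K(H, l) = 2 + H (K(H, l) = (2 + H)*1 = 2 + H)
S = 6
(24*S)*K(-5, -6) = (24*6)*(2 - 5) = 144*(-3) = -432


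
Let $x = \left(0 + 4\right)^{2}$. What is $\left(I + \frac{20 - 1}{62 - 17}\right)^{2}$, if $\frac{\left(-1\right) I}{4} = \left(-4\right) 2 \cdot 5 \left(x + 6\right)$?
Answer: $\frac{25096579561}{2025} \approx 1.2393 \cdot 10^{7}$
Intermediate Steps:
$x = 16$ ($x = 4^{2} = 16$)
$I = 3520$ ($I = - 4 \left(-4\right) 2 \cdot 5 \left(16 + 6\right) = - 4 \left(-8\right) 5 \cdot 22 = - 4 \left(\left(-40\right) 22\right) = \left(-4\right) \left(-880\right) = 3520$)
$\left(I + \frac{20 - 1}{62 - 17}\right)^{2} = \left(3520 + \frac{20 - 1}{62 - 17}\right)^{2} = \left(3520 + \frac{19}{45}\right)^{2} = \left(\frac{158419}{45}\right)^{2} = \frac{25096579561}{2025}$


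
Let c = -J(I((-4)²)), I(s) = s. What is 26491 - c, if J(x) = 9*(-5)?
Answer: 26446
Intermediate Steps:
J(x) = -45
c = 45 (c = -1*(-45) = 45)
26491 - c = 26491 - 1*45 = 26491 - 45 = 26446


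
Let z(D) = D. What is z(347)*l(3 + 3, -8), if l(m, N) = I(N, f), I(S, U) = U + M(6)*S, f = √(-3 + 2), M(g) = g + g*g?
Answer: -116592 + 347*I ≈ -1.1659e+5 + 347.0*I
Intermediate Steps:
M(g) = g + g²
f = I (f = √(-1) = I ≈ 1.0*I)
I(S, U) = U + 42*S (I(S, U) = U + (6*(1 + 6))*S = U + (6*7)*S = U + 42*S)
l(m, N) = I + 42*N
z(347)*l(3 + 3, -8) = 347*(I + 42*(-8)) = 347*(I - 336) = 347*(-336 + I) = -116592 + 347*I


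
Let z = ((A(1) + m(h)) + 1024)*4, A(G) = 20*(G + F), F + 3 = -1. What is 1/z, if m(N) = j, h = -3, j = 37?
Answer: 1/4004 ≈ 0.00024975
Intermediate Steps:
F = -4 (F = -3 - 1 = -4)
m(N) = 37
A(G) = -80 + 20*G (A(G) = 20*(G - 4) = 20*(-4 + G) = -80 + 20*G)
z = 4004 (z = (((-80 + 20*1) + 37) + 1024)*4 = (((-80 + 20) + 37) + 1024)*4 = ((-60 + 37) + 1024)*4 = (-23 + 1024)*4 = 1001*4 = 4004)
1/z = 1/4004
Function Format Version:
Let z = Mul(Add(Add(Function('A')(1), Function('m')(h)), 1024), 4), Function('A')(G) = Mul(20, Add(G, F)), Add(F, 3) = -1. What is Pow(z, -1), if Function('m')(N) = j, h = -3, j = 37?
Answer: Rational(1, 4004) ≈ 0.00024975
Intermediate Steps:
F = -4 (F = Add(-3, -1) = -4)
Function('m')(N) = 37
Function('A')(G) = Add(-80, Mul(20, G)) (Function('A')(G) = Mul(20, Add(G, -4)) = Mul(20, Add(-4, G)) = Add(-80, Mul(20, G)))
z = 4004 (z = Mul(Add(Add(Add(-80, Mul(20, 1)), 37), 1024), 4) = Mul(Add(Add(Add(-80, 20), 37), 1024), 4) = Mul(Add(Add(-60, 37), 1024), 4) = Mul(Add(-23, 1024), 4) = Mul(1001, 4) = 4004)
Pow(z, -1) = Pow(4004, -1) = Rational(1, 4004)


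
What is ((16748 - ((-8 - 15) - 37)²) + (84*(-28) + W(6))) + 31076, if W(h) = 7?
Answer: 41879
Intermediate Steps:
((16748 - ((-8 - 15) - 37)²) + (84*(-28) + W(6))) + 31076 = ((16748 - ((-8 - 15) - 37)²) + (84*(-28) + 7)) + 31076 = ((16748 - (-23 - 37)²) + (-2352 + 7)) + 31076 = ((16748 - 1*(-60)²) - 2345) + 31076 = ((16748 - 1*3600) - 2345) + 31076 = ((16748 - 3600) - 2345) + 31076 = (13148 - 2345) + 31076 = 10803 + 31076 = 41879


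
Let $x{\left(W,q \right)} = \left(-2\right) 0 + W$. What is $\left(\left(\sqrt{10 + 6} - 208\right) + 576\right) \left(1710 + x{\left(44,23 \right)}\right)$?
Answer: $652488$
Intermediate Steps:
$x{\left(W,q \right)} = W$ ($x{\left(W,q \right)} = 0 + W = W$)
$\left(\left(\sqrt{10 + 6} - 208\right) + 576\right) \left(1710 + x{\left(44,23 \right)}\right) = \left(\left(\sqrt{10 + 6} - 208\right) + 576\right) \left(1710 + 44\right) = \left(\left(\sqrt{16} - 208\right) + 576\right) 1754 = \left(\left(4 - 208\right) + 576\right) 1754 = \left(-204 + 576\right) 1754 = 372 \cdot 1754 = 652488$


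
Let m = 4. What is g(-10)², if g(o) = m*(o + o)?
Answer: 6400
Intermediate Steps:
g(o) = 8*o (g(o) = 4*(o + o) = 4*(2*o) = 8*o)
g(-10)² = (8*(-10))² = (-80)² = 6400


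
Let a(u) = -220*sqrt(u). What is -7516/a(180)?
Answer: 1879*sqrt(5)/1650 ≈ 2.5464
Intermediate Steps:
-7516/a(180) = -7516*(-sqrt(5)/6600) = -(-1879)*sqrt(5)/1650 = 1879*sqrt(5)/1650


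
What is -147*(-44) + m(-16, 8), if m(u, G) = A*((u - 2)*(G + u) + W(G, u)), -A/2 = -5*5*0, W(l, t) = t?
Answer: 6468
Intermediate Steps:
A = 0 (A = -2*(-5*5)*0 = -(-50)*0 = -2*0 = 0)
m(u, G) = 0 (m(u, G) = 0*((u - 2)*(G + u) + u) = 0*((-2 + u)*(G + u) + u) = 0*(u + (-2 + u)*(G + u)) = 0)
-147*(-44) + m(-16, 8) = -147*(-44) + 0 = 6468 + 0 = 6468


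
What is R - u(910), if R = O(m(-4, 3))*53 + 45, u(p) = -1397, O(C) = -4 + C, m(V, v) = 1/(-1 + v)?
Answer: 2513/2 ≈ 1256.5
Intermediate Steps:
R = -281/2 (R = (-4 + 1/(-1 + 3))*53 + 45 = (-4 + 1/2)*53 + 45 = (-4 + ½)*53 + 45 = -7/2*53 + 45 = -371/2 + 45 = -281/2 ≈ -140.50)
R - u(910) = -281/2 - 1*(-1397) = -281/2 + 1397 = 2513/2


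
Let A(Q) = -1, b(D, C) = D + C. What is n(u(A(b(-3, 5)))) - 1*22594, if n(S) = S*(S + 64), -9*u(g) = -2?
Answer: -1828958/81 ≈ -22580.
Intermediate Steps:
b(D, C) = C + D
u(g) = 2/9 (u(g) = -⅑*(-2) = 2/9)
n(S) = S*(64 + S)
n(u(A(b(-3, 5)))) - 1*22594 = 2*(64 + 2/9)/9 - 1*22594 = (2/9)*(578/9) - 22594 = 1156/81 - 22594 = -1828958/81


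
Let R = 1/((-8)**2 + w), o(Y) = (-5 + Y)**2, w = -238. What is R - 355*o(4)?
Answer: -61771/174 ≈ -355.01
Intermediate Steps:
R = -1/174 (R = 1/((-8)**2 - 238) = 1/(64 - 238) = 1/(-174) = -1/174 ≈ -0.0057471)
R - 355*o(4) = -1/174 - 355*(-5 + 4)**2 = -1/174 - 355*(-1)**2 = -1/174 - 355*1 = -1/174 - 355 = -61771/174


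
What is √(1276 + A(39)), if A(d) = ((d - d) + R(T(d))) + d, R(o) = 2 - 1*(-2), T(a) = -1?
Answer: √1319 ≈ 36.318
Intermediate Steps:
R(o) = 4 (R(o) = 2 + 2 = 4)
A(d) = 4 + d (A(d) = ((d - d) + 4) + d = (0 + 4) + d = 4 + d)
√(1276 + A(39)) = √(1276 + (4 + 39)) = √(1276 + 43) = √1319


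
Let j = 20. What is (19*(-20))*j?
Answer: -7600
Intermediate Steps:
(19*(-20))*j = (19*(-20))*20 = -380*20 = -7600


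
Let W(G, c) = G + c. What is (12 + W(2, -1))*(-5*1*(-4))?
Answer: 260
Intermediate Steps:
(12 + W(2, -1))*(-5*1*(-4)) = (12 + (2 - 1))*(-5*1*(-4)) = (12 + 1)*(-5*(-4)) = 13*20 = 260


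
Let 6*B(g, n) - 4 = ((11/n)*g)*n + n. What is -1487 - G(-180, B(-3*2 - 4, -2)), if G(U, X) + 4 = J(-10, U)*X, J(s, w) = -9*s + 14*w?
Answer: -45223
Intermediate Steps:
B(g, n) = 2/3 + n/6 + 11*g/6 (B(g, n) = 2/3 + (((11/n)*g)*n + n)/6 = 2/3 + ((11*g/n)*n + n)/6 = 2/3 + (11*g + n)/6 = 2/3 + (n + 11*g)/6 = 2/3 + (n/6 + 11*g/6) = 2/3 + n/6 + 11*g/6)
G(U, X) = -4 + X*(90 + 14*U) (G(U, X) = -4 + (-9*(-10) + 14*U)*X = -4 + (90 + 14*U)*X = -4 + X*(90 + 14*U))
-1487 - G(-180, B(-3*2 - 4, -2)) = -1487 - (-4 + 2*(2/3 + (1/6)*(-2) + 11*(-3*2 - 4)/6)*(45 + 7*(-180))) = -1487 - (-4 + 2*(2/3 - 1/3 + 11*(-6 - 4)/6)*(45 - 1260)) = -1487 - (-4 + 2*(2/3 - 1/3 + (11/6)*(-10))*(-1215)) = -1487 - (-4 + 2*(2/3 - 1/3 - 55/3)*(-1215)) = -1487 - (-4 + 2*(-18)*(-1215)) = -1487 - (-4 + 43740) = -1487 - 1*43736 = -1487 - 43736 = -45223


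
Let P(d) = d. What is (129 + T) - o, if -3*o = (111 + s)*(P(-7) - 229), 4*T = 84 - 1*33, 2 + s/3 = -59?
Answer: 23223/4 ≈ 5805.8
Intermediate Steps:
s = -183 (s = -6 + 3*(-59) = -6 - 177 = -183)
T = 51/4 (T = (84 - 1*33)/4 = (84 - 33)/4 = (¼)*51 = 51/4 ≈ 12.750)
o = -5664 (o = -(111 - 183)*(-7 - 229)/3 = -(-24)*(-236) = -⅓*16992 = -5664)
(129 + T) - o = (129 + 51/4) - 1*(-5664) = 567/4 + 5664 = 23223/4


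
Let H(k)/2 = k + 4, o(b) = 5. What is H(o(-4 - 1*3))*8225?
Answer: 148050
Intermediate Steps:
H(k) = 8 + 2*k (H(k) = 2*(k + 4) = 2*(4 + k) = 8 + 2*k)
H(o(-4 - 1*3))*8225 = (8 + 2*5)*8225 = (8 + 10)*8225 = 18*8225 = 148050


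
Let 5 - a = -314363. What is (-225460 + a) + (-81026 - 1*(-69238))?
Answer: 77120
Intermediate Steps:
a = 314368 (a = 5 - 1*(-314363) = 5 + 314363 = 314368)
(-225460 + a) + (-81026 - 1*(-69238)) = (-225460 + 314368) + (-81026 - 1*(-69238)) = 88908 + (-81026 + 69238) = 88908 - 11788 = 77120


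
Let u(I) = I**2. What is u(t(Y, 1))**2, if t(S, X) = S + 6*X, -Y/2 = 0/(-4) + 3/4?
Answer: 6561/16 ≈ 410.06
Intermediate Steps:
Y = -3/2 (Y = -2*(0/(-4) + 3/4) = -2*(0*(-1/4) + 3*(1/4)) = -2*(0 + 3/4) = -2*3/4 = -3/2 ≈ -1.5000)
u(t(Y, 1))**2 = ((-3/2 + 6*1)**2)**2 = ((-3/2 + 6)**2)**2 = ((9/2)**2)**2 = (81/4)**2 = 6561/16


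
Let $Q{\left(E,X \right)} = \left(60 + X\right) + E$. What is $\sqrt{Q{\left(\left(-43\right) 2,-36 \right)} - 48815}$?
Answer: $i \sqrt{48877} \approx 221.08 i$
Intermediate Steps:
$Q{\left(E,X \right)} = 60 + E + X$
$\sqrt{Q{\left(\left(-43\right) 2,-36 \right)} - 48815} = \sqrt{\left(60 - 86 - 36\right) - 48815} = \sqrt{-62 - 48815} = \sqrt{-48877} = i \sqrt{48877}$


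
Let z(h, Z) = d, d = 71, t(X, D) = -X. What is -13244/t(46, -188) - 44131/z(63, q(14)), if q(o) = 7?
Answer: -544851/1633 ≈ -333.65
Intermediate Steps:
z(h, Z) = 71
-13244/t(46, -188) - 44131/z(63, q(14)) = -13244/((-1*46)) - 44131/71 = -13244/(-46) - 44131*1/71 = -13244*(-1/46) - 44131/71 = 6622/23 - 44131/71 = -544851/1633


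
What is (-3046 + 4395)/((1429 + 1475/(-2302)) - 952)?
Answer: 3105398/1096579 ≈ 2.8319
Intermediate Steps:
(-3046 + 4395)/((1429 + 1475/(-2302)) - 952) = 1349/((1429 + 1475*(-1/2302)) - 952) = 1349/((1429 - 1475/2302) - 952) = 1349/(3288083/2302 - 952) = 1349/(1096579/2302) = 1349*(2302/1096579) = 3105398/1096579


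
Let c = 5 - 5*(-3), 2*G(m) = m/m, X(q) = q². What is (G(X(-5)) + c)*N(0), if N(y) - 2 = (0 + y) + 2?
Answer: 82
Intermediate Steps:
G(m) = ½ (G(m) = (m/m)/2 = (½)*1 = ½)
c = 20 (c = 5 + 15 = 20)
N(y) = 4 + y (N(y) = 2 + ((0 + y) + 2) = 2 + (y + 2) = 2 + (2 + y) = 4 + y)
(G(X(-5)) + c)*N(0) = (½ + 20)*(4 + 0) = (41/2)*4 = 82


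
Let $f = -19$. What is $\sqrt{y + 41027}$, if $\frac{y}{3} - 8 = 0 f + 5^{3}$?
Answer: $\sqrt{41426} \approx 203.53$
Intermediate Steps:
$y = 399$ ($y = 24 + 3 \left(0 \left(-19\right) + 5^{3}\right) = 24 + 3 \left(0 + 125\right) = 24 + 3 \cdot 125 = 24 + 375 = 399$)
$\sqrt{y + 41027} = \sqrt{399 + 41027} = \sqrt{41426}$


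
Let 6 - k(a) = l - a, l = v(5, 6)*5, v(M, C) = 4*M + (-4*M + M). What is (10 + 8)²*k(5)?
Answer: -4536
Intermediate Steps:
v(M, C) = M (v(M, C) = 4*M - 3*M = M)
l = 25 (l = 5*5 = 25)
k(a) = -19 + a (k(a) = 6 - (25 - a) = 6 + (-25 + a) = -19 + a)
(10 + 8)²*k(5) = (10 + 8)²*(-19 + 5) = 18²*(-14) = 324*(-14) = -4536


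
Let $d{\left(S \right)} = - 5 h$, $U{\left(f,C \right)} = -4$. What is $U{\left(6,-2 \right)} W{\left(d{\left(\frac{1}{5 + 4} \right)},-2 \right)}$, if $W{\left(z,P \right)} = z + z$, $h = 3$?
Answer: $120$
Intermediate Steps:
$d{\left(S \right)} = -15$ ($d{\left(S \right)} = \left(-5\right) 3 = -15$)
$W{\left(z,P \right)} = 2 z$
$U{\left(6,-2 \right)} W{\left(d{\left(\frac{1}{5 + 4} \right)},-2 \right)} = - 4 \cdot 2 \left(-15\right) = \left(-4\right) \left(-30\right) = 120$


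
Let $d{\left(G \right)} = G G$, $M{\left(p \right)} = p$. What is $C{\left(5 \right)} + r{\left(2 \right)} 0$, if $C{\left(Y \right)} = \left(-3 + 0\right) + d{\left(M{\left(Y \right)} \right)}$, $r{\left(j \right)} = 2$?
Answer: $22$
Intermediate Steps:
$d{\left(G \right)} = G^{2}$
$C{\left(Y \right)} = -3 + Y^{2}$ ($C{\left(Y \right)} = \left(-3 + 0\right) + Y^{2} = -3 + Y^{2}$)
$C{\left(5 \right)} + r{\left(2 \right)} 0 = \left(-3 + 5^{2}\right) + 2 \cdot 0 = \left(-3 + 25\right) + 0 = 22 + 0 = 22$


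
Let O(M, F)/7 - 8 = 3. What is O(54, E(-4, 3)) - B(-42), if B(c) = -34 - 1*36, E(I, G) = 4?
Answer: 147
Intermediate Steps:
O(M, F) = 77 (O(M, F) = 56 + 7*3 = 56 + 21 = 77)
B(c) = -70 (B(c) = -34 - 36 = -70)
O(54, E(-4, 3)) - B(-42) = 77 - 1*(-70) = 77 + 70 = 147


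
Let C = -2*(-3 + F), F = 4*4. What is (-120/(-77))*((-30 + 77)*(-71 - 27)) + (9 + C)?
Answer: -79147/11 ≈ -7195.2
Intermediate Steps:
F = 16
C = -26 (C = -2*(-3 + 16) = -2*13 = -26)
(-120/(-77))*((-30 + 77)*(-71 - 27)) + (9 + C) = (-120/(-77))*((-30 + 77)*(-71 - 27)) + (9 - 26) = (-120*(-1/77))*(47*(-98)) - 17 = (120/77)*(-4606) - 17 = -78960/11 - 17 = -79147/11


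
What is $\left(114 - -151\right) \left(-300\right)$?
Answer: $-79500$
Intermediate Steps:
$\left(114 - -151\right) \left(-300\right) = \left(114 + 151\right) \left(-300\right) = 265 \left(-300\right) = -79500$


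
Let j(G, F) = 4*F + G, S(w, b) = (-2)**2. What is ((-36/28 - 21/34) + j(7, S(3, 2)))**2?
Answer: 25210441/56644 ≈ 445.07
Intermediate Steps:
S(w, b) = 4
j(G, F) = G + 4*F
((-36/28 - 21/34) + j(7, S(3, 2)))**2 = ((-36/28 - 21/34) + (7 + 4*4))**2 = ((-36*1/28 - 21*1/34) + (7 + 16))**2 = ((-9/7 - 21/34) + 23)**2 = (-453/238 + 23)**2 = (5021/238)**2 = 25210441/56644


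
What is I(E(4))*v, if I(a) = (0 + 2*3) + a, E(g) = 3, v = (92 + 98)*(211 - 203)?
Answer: 13680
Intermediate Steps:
v = 1520 (v = 190*8 = 1520)
I(a) = 6 + a (I(a) = (0 + 6) + a = 6 + a)
I(E(4))*v = (6 + 3)*1520 = 9*1520 = 13680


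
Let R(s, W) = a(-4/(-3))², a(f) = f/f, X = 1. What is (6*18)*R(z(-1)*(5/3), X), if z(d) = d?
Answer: 108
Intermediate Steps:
a(f) = 1
R(s, W) = 1 (R(s, W) = 1² = 1)
(6*18)*R(z(-1)*(5/3), X) = (6*18)*1 = 108*1 = 108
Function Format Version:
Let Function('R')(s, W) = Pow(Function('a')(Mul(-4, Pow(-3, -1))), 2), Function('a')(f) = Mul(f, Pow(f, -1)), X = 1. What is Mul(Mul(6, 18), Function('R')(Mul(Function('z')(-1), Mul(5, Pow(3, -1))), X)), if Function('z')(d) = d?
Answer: 108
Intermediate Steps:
Function('a')(f) = 1
Function('R')(s, W) = 1 (Function('R')(s, W) = Pow(1, 2) = 1)
Mul(Mul(6, 18), Function('R')(Mul(Function('z')(-1), Mul(5, Pow(3, -1))), X)) = Mul(Mul(6, 18), 1) = Mul(108, 1) = 108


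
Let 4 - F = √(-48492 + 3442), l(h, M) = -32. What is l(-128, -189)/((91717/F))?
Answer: -128/91717 + 160*I*√1802/91717 ≈ -0.0013956 + 0.074054*I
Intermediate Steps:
F = 4 - 5*I*√1802 (F = 4 - √(-48492 + 3442) = 4 - √(-45050) = 4 - 5*I*√1802 ≈ 4.0 - 212.25*I)
l(-128, -189)/((91717/F)) = -(128/91717 - 160*I*√1802/91717) = -32*(4/91717 - 5*I*√1802/91717) = -128/91717 + 160*I*√1802/91717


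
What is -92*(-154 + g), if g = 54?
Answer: 9200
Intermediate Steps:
-92*(-154 + g) = -92*(-154 + 54) = -92*(-100) = 9200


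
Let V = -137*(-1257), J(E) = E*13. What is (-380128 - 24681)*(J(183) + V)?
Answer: -70674793692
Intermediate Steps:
J(E) = 13*E
V = 172209
(-380128 - 24681)*(J(183) + V) = (-380128 - 24681)*(13*183 + 172209) = -404809*(2379 + 172209) = -404809*174588 = -70674793692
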